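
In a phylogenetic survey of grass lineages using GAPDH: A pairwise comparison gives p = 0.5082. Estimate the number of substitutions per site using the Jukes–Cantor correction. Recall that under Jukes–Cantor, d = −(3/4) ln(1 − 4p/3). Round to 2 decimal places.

d = −(3/4) ln(1 − 4p/3) = −0.75 ln(1 − 0.6776) = −0.75 ln(0.3224)
  = −0.75 × (-1.131962) = 0.848972 substitutions/site.

0.85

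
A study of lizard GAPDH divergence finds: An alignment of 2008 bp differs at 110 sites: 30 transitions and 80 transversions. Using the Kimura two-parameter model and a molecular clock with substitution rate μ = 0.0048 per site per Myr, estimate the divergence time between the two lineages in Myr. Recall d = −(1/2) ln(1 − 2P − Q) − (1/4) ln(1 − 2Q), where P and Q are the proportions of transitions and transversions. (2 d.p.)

P = 30/2008 ≈ 0.01494 and Q = 80/2008 ≈ 0.039841.
Under the Kimura two-parameter model, d = −½ ln(1 − 2P − Q) − ¼ ln(1 − 2Q).
1 − 2P − Q = 0.930279, giving −½ ln(0.930279) = 0.036135.
1 − 2Q = 0.920318, giving −¼ ln(0.920318) = 0.020759.
d = 0.036135 + 0.020759 = 0.056894.
Under a molecular clock d = 2μt, so t = d/(2μ) = 0.056894 / (2 × 0.0048) = 5.93 Myr.

5.93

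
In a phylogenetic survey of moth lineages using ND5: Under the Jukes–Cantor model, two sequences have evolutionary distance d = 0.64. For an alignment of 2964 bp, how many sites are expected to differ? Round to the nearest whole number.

1276

Invert JC69: p = (3/4)(1 − e^(−4d/3)) = 0.75 × (1 − e^(-0.853333)) = 0.75 × (1 − 0.425993) = 0.430505.
Expected differing sites = pL ≈ 0.430505 × 2964 = 1276.01682 ≈ 1276.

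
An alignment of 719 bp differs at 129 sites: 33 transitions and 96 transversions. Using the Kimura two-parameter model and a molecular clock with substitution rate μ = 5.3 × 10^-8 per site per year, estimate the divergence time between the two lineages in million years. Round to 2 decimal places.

P = 33/719 ≈ 0.045897 and Q = 96/719 ≈ 0.133519.
Under the Kimura two-parameter model, d = −½ ln(1 − 2P − Q) − ¼ ln(1 − 2Q).
1 − 2P − Q = 0.774687, giving −½ ln(0.774687) = 0.127648.
1 − 2Q = 0.732962, giving −¼ ln(0.732962) = 0.077665.
d = 0.127648 + 0.077665 = 0.205313.
Under a molecular clock d = 2μt, so t = d/(2μ) = 0.205313 / (2 × 5.3 × 10^-8) = 1.94 million years.

1.94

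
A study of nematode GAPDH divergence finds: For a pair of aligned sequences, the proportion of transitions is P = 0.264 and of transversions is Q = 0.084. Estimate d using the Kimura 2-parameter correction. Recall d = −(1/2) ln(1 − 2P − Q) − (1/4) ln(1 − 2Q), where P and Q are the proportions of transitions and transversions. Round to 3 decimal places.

Under the Kimura two-parameter model, d = −½ ln(1 − 2P − Q) − ¼ ln(1 − 2Q).
1 − 2P − Q = 0.388, giving −½ ln(0.388) = 0.473375.
1 − 2Q = 0.832, giving −¼ ln(0.832) = 0.045981.
d = 0.473375 + 0.045981 = 0.519356.

0.519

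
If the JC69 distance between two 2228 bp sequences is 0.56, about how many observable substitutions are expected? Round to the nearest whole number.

879

Invert JC69: p = (3/4)(1 − e^(−4d/3)) = 0.75 × (1 − e^(-0.746667)) = 0.75 × (1 − 0.473944) = 0.394542.
Expected differing sites = pL ≈ 0.394542 × 2228 = 879.039576 ≈ 879.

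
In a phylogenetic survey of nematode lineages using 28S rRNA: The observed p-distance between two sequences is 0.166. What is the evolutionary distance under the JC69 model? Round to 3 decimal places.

d = −(3/4) ln(1 − 4p/3) = −0.75 ln(1 − 0.221333) = −0.75 ln(0.778667)
  = −0.75 × (-0.250172) = 0.187629 substitutions/site.

0.188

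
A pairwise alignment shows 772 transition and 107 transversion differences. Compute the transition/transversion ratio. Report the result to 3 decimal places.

R = 772/107 = 7.214953… ≈ 7.215 (to 3 d.p.).

7.215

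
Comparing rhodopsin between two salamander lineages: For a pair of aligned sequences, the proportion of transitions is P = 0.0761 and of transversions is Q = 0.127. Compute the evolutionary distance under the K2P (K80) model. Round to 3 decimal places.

Under the Kimura two-parameter model, d = −½ ln(1 − 2P − Q) − ¼ ln(1 − 2Q).
1 − 2P − Q = 0.7208, giving −½ ln(0.7208) = 0.163697.
1 − 2Q = 0.746, giving −¼ ln(0.746) = 0.073257.
d = 0.163697 + 0.073257 = 0.236954.

0.237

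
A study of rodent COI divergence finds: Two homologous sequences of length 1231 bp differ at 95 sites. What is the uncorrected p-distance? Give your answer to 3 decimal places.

p = 95/1231 = 0.077173… ≈ 0.077 (to 3 d.p.).

0.077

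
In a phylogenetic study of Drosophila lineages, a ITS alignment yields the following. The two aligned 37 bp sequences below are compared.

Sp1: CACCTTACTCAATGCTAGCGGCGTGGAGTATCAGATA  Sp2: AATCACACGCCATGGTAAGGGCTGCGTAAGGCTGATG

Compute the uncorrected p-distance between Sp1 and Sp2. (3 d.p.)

0.514

The sequences differ at 19 of 37 positions.
p = 19/37 = 0.513513… ≈ 0.514 (to 3 d.p.).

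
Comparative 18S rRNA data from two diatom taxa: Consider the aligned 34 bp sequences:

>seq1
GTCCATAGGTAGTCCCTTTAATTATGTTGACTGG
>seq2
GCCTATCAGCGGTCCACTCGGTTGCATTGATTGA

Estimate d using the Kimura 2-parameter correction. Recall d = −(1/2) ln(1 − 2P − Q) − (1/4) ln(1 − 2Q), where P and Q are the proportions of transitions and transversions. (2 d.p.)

Of 34 sites, 14 differences are transitions and 2 are transversions, so P = 14/34 ≈ 0.411765 and Q = 2/34 ≈ 0.058824.
Under the Kimura two-parameter model, d = −½ ln(1 − 2P − Q) − ¼ ln(1 − 2Q).
1 − 2P − Q = 0.117646, giving −½ ln(0.117646) = 1.070038.
1 − 2Q = 0.882352, giving −¼ ln(0.882352) = 0.031291.
d = 1.070038 + 0.031291 = 1.101329.

1.10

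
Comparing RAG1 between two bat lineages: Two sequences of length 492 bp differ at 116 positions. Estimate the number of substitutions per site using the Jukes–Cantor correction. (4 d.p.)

p = 116/492 ≈ 0.235772.
d = −(3/4) ln(1 − 4p/3) = −0.75 ln(1 − 0.314363) = −0.75 ln(0.685637)
  = −0.75 × (-0.377407) = 0.283055 substitutions/site.

0.2831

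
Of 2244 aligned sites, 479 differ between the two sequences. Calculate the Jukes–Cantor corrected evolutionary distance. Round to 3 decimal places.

p = 479/2244 ≈ 0.213458.
d = −(3/4) ln(1 − 4p/3) = −0.75 ln(1 − 0.284611) = −0.75 ln(0.715389)
  = −0.75 × (-0.334929) = 0.251197 substitutions/site.

0.251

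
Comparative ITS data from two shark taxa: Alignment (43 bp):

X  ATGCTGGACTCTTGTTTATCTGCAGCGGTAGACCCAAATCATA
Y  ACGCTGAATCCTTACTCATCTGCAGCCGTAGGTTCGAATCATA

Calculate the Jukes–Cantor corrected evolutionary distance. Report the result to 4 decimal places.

0.3490

The sequences differ at 12 of 43 sites, so p = 12/43 ≈ 0.27907.
d = −(3/4) ln(1 − 4p/3) = −0.75 ln(1 − 0.372093) = −0.75 ln(0.627907)
  = −0.75 × (-0.465363) = 0.349022 substitutions/site.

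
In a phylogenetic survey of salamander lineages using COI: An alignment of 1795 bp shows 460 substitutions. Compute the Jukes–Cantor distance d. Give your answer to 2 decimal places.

0.31

p = 460/1795 ≈ 0.256267.
d = −(3/4) ln(1 − 4p/3) = −0.75 ln(1 − 0.341689) = −0.75 ln(0.658311)
  = −0.75 × (-0.418078) = 0.313559 substitutions/site.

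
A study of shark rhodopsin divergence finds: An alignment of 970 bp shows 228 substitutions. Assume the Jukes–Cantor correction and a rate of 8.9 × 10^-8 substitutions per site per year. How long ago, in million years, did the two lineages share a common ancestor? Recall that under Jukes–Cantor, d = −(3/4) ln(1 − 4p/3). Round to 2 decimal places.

1.58

p = 228/970 ≈ 0.235052.
d = −(3/4) ln(1 − 4p/3) = −0.75 ln(1 − 0.313403) = −0.75 ln(0.686597)
  = −0.75 × (-0.376008) = 0.282006 substitutions/site.
Under a molecular clock d = 2μt, so t = d/(2μ) = 0.282006 / (2 × 8.9 × 10^-8) = 1.58 million years.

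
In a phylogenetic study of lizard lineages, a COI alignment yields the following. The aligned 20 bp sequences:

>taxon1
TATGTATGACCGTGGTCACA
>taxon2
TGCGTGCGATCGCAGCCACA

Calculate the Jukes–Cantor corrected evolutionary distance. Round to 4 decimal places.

0.5716

The sequences differ at 8 of 20 sites (2, 3, 6, 7, 10, 13, 14, 16), so p = 8/20 = 0.4.
d = −(3/4) ln(1 − 4p/3) = −0.75 ln(1 − 0.533333) = −0.75 ln(0.466667)
  = −0.75 × (-0.762139) = 0.571604 substitutions/site.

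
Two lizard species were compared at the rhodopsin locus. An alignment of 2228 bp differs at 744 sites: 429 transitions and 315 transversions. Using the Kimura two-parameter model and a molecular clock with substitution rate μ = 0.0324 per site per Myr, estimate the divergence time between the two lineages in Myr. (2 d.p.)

7.05

P = 429/2228 ≈ 0.192549 and Q = 315/2228 ≈ 0.141382.
Under the Kimura two-parameter model, d = −½ ln(1 − 2P − Q) − ¼ ln(1 − 2Q).
1 − 2P − Q = 0.47352, giving −½ ln(0.47352) = 0.373781.
1 − 2Q = 0.717236, giving −¼ ln(0.717236) = 0.083088.
d = 0.373781 + 0.083088 = 0.456869.
Under a molecular clock d = 2μt, so t = d/(2μ) = 0.456869 / (2 × 0.0324) = 7.05 Myr.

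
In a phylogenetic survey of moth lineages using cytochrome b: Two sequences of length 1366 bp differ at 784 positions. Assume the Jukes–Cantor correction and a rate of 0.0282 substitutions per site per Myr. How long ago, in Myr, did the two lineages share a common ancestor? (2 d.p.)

p = 784/1366 ≈ 0.573939.
d = −(3/4) ln(1 − 4p/3) = −0.75 ln(1 − 0.765252) = −0.75 ln(0.234748)
  = −0.75 × (-1.449243) = 1.086932 substitutions/site.
Under a molecular clock d = 2μt, so t = d/(2μ) = 1.086932 / (2 × 0.0282) = 19.27 Myr.

19.27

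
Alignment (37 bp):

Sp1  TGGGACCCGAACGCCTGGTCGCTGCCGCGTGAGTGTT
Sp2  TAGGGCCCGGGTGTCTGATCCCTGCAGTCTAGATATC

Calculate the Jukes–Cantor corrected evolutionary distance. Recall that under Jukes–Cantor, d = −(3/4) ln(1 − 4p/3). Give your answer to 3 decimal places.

The sequences differ at 16 of 37 sites, so p = 16/37 ≈ 0.432432.
d = −(3/4) ln(1 − 4p/3) = −0.75 ln(1 − 0.576576) = −0.75 ln(0.423424)
  = −0.75 × (-0.859381) = 0.644536 substitutions/site.

0.645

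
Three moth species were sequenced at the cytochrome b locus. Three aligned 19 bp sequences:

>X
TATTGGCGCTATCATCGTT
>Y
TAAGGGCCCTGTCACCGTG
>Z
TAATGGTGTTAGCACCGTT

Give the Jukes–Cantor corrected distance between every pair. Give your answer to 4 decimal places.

d(X,Y) = 0.4099, d(X,Z) = 0.3241, d(Y,Z) = 0.5068

X–Y: 6/19 sites differ → p ≈ 0.315789, d = −0.75 ln(1 − 0.421052) = 0.409907 ≈ 0.4099.
X–Z: 5/19 sites differ → p ≈ 0.263158, d = −0.75 ln(1 − 0.350877) = 0.324100 ≈ 0.3241.
Y–Z: 7/19 sites differ → p ≈ 0.368421, d = −0.75 ln(1 − 0.491228) = 0.506816 ≈ 0.5068.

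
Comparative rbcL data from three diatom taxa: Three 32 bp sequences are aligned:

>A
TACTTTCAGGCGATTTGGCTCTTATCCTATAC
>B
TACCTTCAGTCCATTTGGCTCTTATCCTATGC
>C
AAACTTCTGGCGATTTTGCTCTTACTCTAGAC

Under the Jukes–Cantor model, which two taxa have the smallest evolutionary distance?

A and B

A–B: 4/32 differ, p = 0.125, d = 0.137.
A–C: 8/32 differ, p = 0.250, d = 0.304.
B–C: 10/32 differ, p = 0.313, d = 0.404.
The smallest distance is between A and B.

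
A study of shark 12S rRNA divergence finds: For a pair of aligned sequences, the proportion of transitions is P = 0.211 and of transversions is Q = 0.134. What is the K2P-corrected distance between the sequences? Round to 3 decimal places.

0.484

Under the Kimura two-parameter model, d = −½ ln(1 − 2P − Q) − ¼ ln(1 − 2Q).
1 − 2P − Q = 0.444, giving −½ ln(0.444) = 0.405965.
1 − 2Q = 0.732, giving −¼ ln(0.732) = 0.077994.
d = 0.405965 + 0.077994 = 0.483959.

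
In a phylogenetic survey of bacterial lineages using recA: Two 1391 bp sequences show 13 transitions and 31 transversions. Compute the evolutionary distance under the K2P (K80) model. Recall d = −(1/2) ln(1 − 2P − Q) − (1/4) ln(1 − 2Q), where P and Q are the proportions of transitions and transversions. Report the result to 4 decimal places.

P = 13/1391 ≈ 0.009346 and Q = 31/1391 ≈ 0.022286.
Under the Kimura two-parameter model, d = −½ ln(1 − 2P − Q) − ¼ ln(1 − 2Q).
1 − 2P − Q = 0.959022, giving −½ ln(0.959022) = 0.020921.
1 − 2Q = 0.955428, giving −¼ ln(0.955428) = 0.011399.
d = 0.020921 + 0.011399 = 0.032320.

0.0323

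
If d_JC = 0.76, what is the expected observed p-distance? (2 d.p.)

0.48

p = (3/4)(1 − e^(−4d/3)) = 0.75 × (1 − e^(-1.013333)) = 0.75 × (1 − 0.363007) = 0.477745.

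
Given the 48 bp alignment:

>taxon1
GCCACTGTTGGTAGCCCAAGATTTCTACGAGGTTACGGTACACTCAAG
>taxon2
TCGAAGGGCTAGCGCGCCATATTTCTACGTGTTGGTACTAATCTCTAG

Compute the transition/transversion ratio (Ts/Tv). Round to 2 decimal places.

Transitions are A↔G and C↔T; transversions are all other mismatches.
Transitions: 5. Transversions: 18.
R = 5/18 = 0.277777… ≈ 0.28 (to 2 d.p.).

0.28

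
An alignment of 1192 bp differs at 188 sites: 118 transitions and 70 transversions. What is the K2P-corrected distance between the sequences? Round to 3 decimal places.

P = 118/1192 ≈ 0.098993 and Q = 70/1192 ≈ 0.058725.
Under the Kimura two-parameter model, d = −½ ln(1 − 2P − Q) − ¼ ln(1 − 2Q).
1 − 2P − Q = 0.743289, giving −½ ln(0.743289) = 0.148335.
1 − 2Q = 0.88255, giving −¼ ln(0.88255) = 0.031235.
d = 0.148335 + 0.031235 = 0.179570.

0.180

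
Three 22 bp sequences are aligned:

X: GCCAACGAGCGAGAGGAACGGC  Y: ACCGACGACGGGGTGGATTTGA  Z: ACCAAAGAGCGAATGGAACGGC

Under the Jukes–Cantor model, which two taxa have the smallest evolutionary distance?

X–Y: 10/22 differ, p = 0.455, d = 0.699.
X–Z: 4/22 differ, p = 0.182, d = 0.208.
Y–Z: 10/22 differ, p = 0.455, d = 0.699.
The smallest distance is between X and Z.

X and Z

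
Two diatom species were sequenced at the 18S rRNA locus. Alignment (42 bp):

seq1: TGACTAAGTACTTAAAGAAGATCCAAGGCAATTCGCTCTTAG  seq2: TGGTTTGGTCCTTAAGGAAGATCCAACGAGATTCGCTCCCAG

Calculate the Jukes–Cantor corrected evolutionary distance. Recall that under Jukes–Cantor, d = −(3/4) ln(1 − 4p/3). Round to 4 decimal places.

The sequences differ at 11 of 42 sites, so p = 11/42 ≈ 0.261905.
d = −(3/4) ln(1 − 4p/3) = −0.75 ln(1 − 0.349207) = −0.75 ln(0.650793)
  = −0.75 × (-0.429564) = 0.322173 substitutions/site.

0.3222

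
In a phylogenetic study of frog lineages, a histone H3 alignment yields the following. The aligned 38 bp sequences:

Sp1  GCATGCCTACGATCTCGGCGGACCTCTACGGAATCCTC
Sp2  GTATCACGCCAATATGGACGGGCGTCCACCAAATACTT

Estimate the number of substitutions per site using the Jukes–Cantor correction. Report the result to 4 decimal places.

The sequences differ at 16 of 38 sites, so p = 16/38 ≈ 0.421053.
d = −(3/4) ln(1 − 4p/3) = −0.75 ln(1 − 0.561404) = −0.75 ln(0.438596)
  = −0.75 × (-0.824177) = 0.618133 substitutions/site.

0.6181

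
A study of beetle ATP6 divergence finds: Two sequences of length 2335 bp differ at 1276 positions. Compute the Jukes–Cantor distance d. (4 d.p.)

p = 1276/2335 ≈ 0.546467.
d = −(3/4) ln(1 − 4p/3) = −0.75 ln(1 − 0.728623) = −0.75 ln(0.271377)
  = −0.75 × (-1.304246) = 0.978185 substitutions/site.

0.9782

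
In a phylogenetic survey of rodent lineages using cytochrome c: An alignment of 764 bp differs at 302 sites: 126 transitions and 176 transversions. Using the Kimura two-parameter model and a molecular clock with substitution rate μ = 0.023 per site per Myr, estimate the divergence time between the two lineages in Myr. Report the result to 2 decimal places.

P = 126/764 ≈ 0.164921 and Q = 176/764 ≈ 0.230366.
Under the Kimura two-parameter model, d = −½ ln(1 − 2P − Q) − ¼ ln(1 − 2Q).
1 − 2P − Q = 0.439792, giving −½ ln(0.439792) = 0.410727.
1 − 2Q = 0.539268, giving −¼ ln(0.539268) = 0.154386.
d = 0.410727 + 0.154386 = 0.565113.
Under a molecular clock d = 2μt, so t = d/(2μ) = 0.565113 / (2 × 0.023) = 12.29 Myr.

12.29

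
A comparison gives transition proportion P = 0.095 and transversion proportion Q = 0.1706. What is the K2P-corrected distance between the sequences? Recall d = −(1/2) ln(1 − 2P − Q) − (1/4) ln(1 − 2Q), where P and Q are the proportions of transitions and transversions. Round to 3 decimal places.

Under the Kimura two-parameter model, d = −½ ln(1 − 2P − Q) − ¼ ln(1 − 2Q).
1 − 2P − Q = 0.6394, giving −½ ln(0.6394) = 0.223613.
1 − 2Q = 0.6588, giving −¼ ln(0.6588) = 0.104334.
d = 0.223613 + 0.104334 = 0.327947.

0.328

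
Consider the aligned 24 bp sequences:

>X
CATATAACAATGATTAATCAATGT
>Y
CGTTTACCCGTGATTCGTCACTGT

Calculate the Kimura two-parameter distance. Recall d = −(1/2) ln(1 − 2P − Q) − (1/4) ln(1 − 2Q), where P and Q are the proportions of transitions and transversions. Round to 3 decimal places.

Of 24 sites, 3 differences are transitions and 5 are transversions, so P = 3/24 = 0.125 and Q = 5/24 ≈ 0.208333.
Under the Kimura two-parameter model, d = −½ ln(1 − 2P − Q) − ¼ ln(1 − 2Q).
1 − 2P − Q = 0.541667, giving −½ ln(0.541667) = 0.306552.
1 − 2Q = 0.583334, giving −¼ ln(0.583334) = 0.134749.
d = 0.306552 + 0.134749 = 0.441301.

0.441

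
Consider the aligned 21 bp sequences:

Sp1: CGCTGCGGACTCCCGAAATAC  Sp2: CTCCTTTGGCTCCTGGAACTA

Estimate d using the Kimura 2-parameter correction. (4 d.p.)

Of 21 sites, 6 differences are transitions and 5 are transversions, so P = 6/21 ≈ 0.285714 and Q = 5/21 ≈ 0.238095.
Under the Kimura two-parameter model, d = −½ ln(1 − 2P − Q) − ¼ ln(1 − 2Q).
1 − 2P − Q = 0.190477, giving −½ ln(0.190477) = 0.829112.
1 − 2Q = 0.52381, giving −¼ ln(0.52381) = 0.161657.
d = 0.829112 + 0.161657 = 0.990769.

0.9908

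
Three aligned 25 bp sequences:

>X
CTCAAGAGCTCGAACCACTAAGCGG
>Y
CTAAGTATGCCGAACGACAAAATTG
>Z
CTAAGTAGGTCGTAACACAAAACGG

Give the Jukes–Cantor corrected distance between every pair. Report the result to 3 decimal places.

d(X,Y) = 0.663, d(X,Z) = 0.417, d(Y,Z) = 0.351

X–Y: 11/25 sites differ → p = 0.44, d = −0.75 ln(1 − 0.586667) = 0.662626 ≈ 0.663.
X–Z: 8/25 sites differ → p = 0.32, d = −0.75 ln(1 − 0.426667) = 0.417216 ≈ 0.417.
Y–Z: 7/25 sites differ → p = 0.28, d = −0.75 ln(1 − 0.373333) = 0.350505 ≈ 0.351.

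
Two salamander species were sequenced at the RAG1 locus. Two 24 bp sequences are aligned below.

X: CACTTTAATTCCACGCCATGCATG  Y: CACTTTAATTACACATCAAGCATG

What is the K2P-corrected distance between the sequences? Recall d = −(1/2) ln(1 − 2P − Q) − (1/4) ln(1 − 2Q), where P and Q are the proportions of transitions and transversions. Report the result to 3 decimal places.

Of 24 sites, 2 differences are transitions and 2 are transversions, so P = 2/24 ≈ 0.083333 and Q = 2/24 ≈ 0.083333.
Under the Kimura two-parameter model, d = −½ ln(1 − 2P − Q) − ¼ ln(1 − 2Q).
1 − 2P − Q = 0.750001, giving −½ ln(0.750001) = 0.143840.
1 − 2Q = 0.833334, giving −¼ ln(0.833334) = 0.045580.
d = 0.143840 + 0.045580 = 0.189420.

0.189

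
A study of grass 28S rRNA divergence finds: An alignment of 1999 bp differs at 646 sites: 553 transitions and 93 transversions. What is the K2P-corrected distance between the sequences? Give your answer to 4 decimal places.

0.4823

P = 553/1999 ≈ 0.276638 and Q = 93/1999 ≈ 0.046523.
Under the Kimura two-parameter model, d = −½ ln(1 − 2P − Q) − ¼ ln(1 − 2Q).
1 − 2P − Q = 0.400201, giving −½ ln(0.400201) = 0.457894.
1 − 2Q = 0.906954, giving −¼ ln(0.906954) = 0.024416.
d = 0.457894 + 0.024416 = 0.482310.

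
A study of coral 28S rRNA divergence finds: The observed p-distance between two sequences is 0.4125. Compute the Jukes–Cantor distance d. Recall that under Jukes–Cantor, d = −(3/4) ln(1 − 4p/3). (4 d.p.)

d = −(3/4) ln(1 − 4p/3) = −0.75 ln(1 − 0.55) = −0.75 ln(0.45)
  = −0.75 × (-0.798508) = 0.598881 substitutions/site.

0.5989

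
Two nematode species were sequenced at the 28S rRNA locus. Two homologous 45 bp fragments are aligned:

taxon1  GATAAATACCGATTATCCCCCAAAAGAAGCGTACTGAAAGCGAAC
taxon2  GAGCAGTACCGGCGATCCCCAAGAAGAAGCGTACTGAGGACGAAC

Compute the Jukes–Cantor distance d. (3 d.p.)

The sequences differ at 11 of 45 sites, so p = 11/45 ≈ 0.244444.
d = −(3/4) ln(1 − 4p/3) = −0.75 ln(1 − 0.325925) = −0.75 ln(0.674075)
  = −0.75 × (-0.394414) = 0.295811 substitutions/site.

0.296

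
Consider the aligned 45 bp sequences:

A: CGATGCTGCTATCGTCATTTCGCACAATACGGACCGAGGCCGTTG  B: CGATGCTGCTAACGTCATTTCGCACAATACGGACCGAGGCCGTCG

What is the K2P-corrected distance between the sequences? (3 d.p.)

0.046

Of 45 sites, 1 differences are transitions and 1 are transversions, so P = 1/45 ≈ 0.022222 and Q = 1/45 ≈ 0.022222.
Under the Kimura two-parameter model, d = −½ ln(1 − 2P − Q) − ¼ ln(1 − 2Q).
1 − 2P − Q = 0.933334, giving −½ ln(0.933334) = 0.034496.
1 − 2Q = 0.955556, giving −¼ ln(0.955556) = 0.011365.
d = 0.034496 + 0.011365 = 0.045861.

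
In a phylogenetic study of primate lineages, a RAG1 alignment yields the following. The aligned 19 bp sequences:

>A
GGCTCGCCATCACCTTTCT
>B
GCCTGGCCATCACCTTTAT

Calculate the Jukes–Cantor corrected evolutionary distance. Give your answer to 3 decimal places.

The sequences differ at 3 of 19 sites (2, 5, 18), so p = 3/19 ≈ 0.157895.
d = −(3/4) ln(1 − 4p/3) = −0.75 ln(1 − 0.210527) = −0.75 ln(0.789473)
  = −0.75 × (-0.236390) = 0.177293 substitutions/site.

0.177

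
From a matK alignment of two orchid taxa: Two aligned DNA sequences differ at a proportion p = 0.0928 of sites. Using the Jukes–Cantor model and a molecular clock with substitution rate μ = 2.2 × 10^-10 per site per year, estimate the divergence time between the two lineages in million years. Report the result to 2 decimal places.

d = −(3/4) ln(1 − 4p/3) = −0.75 ln(1 − 0.123733) = −0.75 ln(0.876267)
  = −0.75 × (-0.132084) = 0.099063 substitutions/site.
Under a molecular clock d = 2μt, so t = d/(2μ) = 0.099063 / (2 × 2.2 × 10^-10) = 225.14 million years.

225.14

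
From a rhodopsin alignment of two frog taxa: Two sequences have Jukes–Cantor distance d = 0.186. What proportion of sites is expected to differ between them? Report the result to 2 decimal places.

p = (3/4)(1 − e^(−4d/3)) = 0.75 × (1 − e^(-0.248)) = 0.75 × (1 − 0.780360) = 0.164730.

0.16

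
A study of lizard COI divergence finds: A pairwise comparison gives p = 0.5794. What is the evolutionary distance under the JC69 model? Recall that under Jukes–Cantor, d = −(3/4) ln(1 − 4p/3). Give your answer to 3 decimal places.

1.111

d = −(3/4) ln(1 − 4p/3) = −0.75 ln(1 − 0.772533) = −0.75 ln(0.227467)
  = −0.75 × (-1.480750) = 1.110563 substitutions/site.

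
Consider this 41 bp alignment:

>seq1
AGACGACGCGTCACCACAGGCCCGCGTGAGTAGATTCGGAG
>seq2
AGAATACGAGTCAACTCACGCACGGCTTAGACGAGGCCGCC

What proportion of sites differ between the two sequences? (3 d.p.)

The sequences differ at 17 of 41 positions.
p = 17/41 = 0.414634… ≈ 0.415 (to 3 d.p.).

0.415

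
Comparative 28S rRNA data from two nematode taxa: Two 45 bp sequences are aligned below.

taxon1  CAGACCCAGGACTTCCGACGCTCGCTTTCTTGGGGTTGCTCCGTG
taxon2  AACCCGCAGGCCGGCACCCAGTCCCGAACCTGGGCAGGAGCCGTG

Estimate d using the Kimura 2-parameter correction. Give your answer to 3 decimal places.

Of 45 sites, 2 differences are transitions and 20 are transversions, so P = 2/45 ≈ 0.044444 and Q = 20/45 ≈ 0.444444.
Under the Kimura two-parameter model, d = −½ ln(1 − 2P − Q) − ¼ ln(1 − 2Q).
1 − 2P − Q = 0.466668, giving −½ ln(0.466668) = 0.381069.
1 − 2Q = 0.111112, giving −¼ ln(0.111112) = 0.549304.
d = 0.381069 + 0.549304 = 0.930373.

0.930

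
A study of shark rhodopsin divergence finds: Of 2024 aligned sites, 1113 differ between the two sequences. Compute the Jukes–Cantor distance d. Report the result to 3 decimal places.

0.991

p = 1113/2024 ≈ 0.549901.
d = −(3/4) ln(1 − 4p/3) = −0.75 ln(1 − 0.733201) = −0.75 ln(0.266799)
  = −0.75 × (-1.321260) = 0.990945 substitutions/site.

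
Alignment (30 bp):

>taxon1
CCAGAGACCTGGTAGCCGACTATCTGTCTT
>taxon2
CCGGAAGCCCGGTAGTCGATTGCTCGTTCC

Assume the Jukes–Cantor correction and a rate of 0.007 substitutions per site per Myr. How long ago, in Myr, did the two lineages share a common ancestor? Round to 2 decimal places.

46.19

The sequences differ at 13 of 30 sites, so p = 13/30 ≈ 0.433333.
d = −(3/4) ln(1 − 4p/3) = −0.75 ln(1 − 0.577777) = −0.75 ln(0.422223)
  = −0.75 × (-0.862222) = 0.646667 substitutions/site.
Under a molecular clock d = 2μt, so t = d/(2μ) = 0.646667 / (2 × 0.007) = 46.19 Myr.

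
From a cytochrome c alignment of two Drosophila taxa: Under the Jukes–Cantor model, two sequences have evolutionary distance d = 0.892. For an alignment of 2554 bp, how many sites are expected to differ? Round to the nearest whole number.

Invert JC69: p = (3/4)(1 − e^(−4d/3)) = 0.75 × (1 − e^(-1.189333)) = 0.75 × (1 − 0.304424) = 0.521682.
Expected differing sites = pL ≈ 0.521682 × 2554 = 1332.375828 ≈ 1332.

1332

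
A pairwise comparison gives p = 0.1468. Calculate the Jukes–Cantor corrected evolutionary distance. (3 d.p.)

0.163

d = −(3/4) ln(1 − 4p/3) = −0.75 ln(1 − 0.195733) = −0.75 ln(0.804267)
  = −0.75 × (-0.217824) = 0.163368 substitutions/site.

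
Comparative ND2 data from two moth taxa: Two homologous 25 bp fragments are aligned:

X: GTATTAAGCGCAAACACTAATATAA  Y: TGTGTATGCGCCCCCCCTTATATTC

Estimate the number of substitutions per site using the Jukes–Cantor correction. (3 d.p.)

0.766

The sequences differ at 12 of 25 sites, so p = 12/25 = 0.48.
d = −(3/4) ln(1 − 4p/3) = −0.75 ln(1 − 0.64) = −0.75 ln(0.36)
  = −0.75 × (-1.021651) = 0.766238 substitutions/site.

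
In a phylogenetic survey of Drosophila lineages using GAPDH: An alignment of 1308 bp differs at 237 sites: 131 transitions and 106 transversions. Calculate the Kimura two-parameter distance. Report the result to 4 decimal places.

0.2094

P = 131/1308 ≈ 0.100153 and Q = 106/1308 ≈ 0.08104.
Under the Kimura two-parameter model, d = −½ ln(1 − 2P − Q) − ¼ ln(1 − 2Q).
1 − 2P − Q = 0.718654, giving −½ ln(0.718654) = 0.165188.
1 − 2Q = 0.83792, giving −¼ ln(0.83792) = 0.044208.
d = 0.165188 + 0.044208 = 0.209396.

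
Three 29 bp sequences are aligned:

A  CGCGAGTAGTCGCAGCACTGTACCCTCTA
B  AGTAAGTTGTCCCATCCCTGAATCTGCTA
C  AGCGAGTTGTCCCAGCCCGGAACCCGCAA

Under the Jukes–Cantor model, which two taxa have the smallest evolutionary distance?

A–B: 11/29 differ, p = 0.379, d = 0.529.
A–C: 8/29 differ, p = 0.276, d = 0.344.
B–C: 7/29 differ, p = 0.241, d = 0.291.
The smallest distance is between B and C.

B and C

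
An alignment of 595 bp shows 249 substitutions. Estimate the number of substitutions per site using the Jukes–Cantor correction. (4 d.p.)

0.6123

p = 249/595 ≈ 0.418487.
d = −(3/4) ln(1 − 4p/3) = −0.75 ln(1 − 0.557983) = −0.75 ln(0.442017)
  = −0.75 × (-0.816407) = 0.612305 substitutions/site.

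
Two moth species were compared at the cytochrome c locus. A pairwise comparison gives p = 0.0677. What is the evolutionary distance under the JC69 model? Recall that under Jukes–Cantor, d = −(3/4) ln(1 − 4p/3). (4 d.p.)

0.0710

d = −(3/4) ln(1 − 4p/3) = −0.75 ln(1 − 0.090267) = −0.75 ln(0.909733)
  = −0.75 × (-0.094604) = 0.070953 substitutions/site.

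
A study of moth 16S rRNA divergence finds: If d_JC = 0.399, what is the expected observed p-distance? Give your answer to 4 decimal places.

p = (3/4)(1 − e^(−4d/3)) = 0.75 × (1 − e^(-0.532)) = 0.75 × (1 − 0.587429) = 0.309428.

0.3094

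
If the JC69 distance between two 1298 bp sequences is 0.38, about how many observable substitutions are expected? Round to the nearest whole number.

Invert JC69: p = (3/4)(1 − e^(−4d/3)) = 0.75 × (1 − e^(-0.506667)) = 0.75 × (1 − 0.602500) = 0.298125.
Expected differing sites = pL ≈ 0.298125 × 1298 = 386.96625 ≈ 387.

387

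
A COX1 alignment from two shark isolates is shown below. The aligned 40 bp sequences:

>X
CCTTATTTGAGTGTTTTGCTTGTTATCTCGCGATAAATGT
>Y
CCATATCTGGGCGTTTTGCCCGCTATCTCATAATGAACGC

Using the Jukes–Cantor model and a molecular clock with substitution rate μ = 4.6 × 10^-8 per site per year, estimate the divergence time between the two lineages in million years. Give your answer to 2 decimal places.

The sequences differ at 13 of 40 sites, so p = 13/40 = 0.325.
d = −(3/4) ln(1 − 4p/3) = −0.75 ln(1 − 0.433333) = −0.75 ln(0.566667)
  = −0.75 × (-0.567983) = 0.425987 substitutions/site.
Under a molecular clock d = 2μt, so t = d/(2μ) = 0.425987 / (2 × 4.6 × 10^-8) = 4.63 million years.

4.63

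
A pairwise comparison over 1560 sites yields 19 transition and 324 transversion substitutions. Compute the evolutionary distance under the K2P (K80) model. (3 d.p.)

0.266

P = 19/1560 ≈ 0.012179 and Q = 324/1560 ≈ 0.207692.
Under the Kimura two-parameter model, d = −½ ln(1 − 2P − Q) − ¼ ln(1 − 2Q).
1 − 2P − Q = 0.76795, giving −½ ln(0.76795) = 0.132015.
1 − 2Q = 0.584616, giving −¼ ln(0.584616) = 0.134200.
d = 0.132015 + 0.134200 = 0.266215.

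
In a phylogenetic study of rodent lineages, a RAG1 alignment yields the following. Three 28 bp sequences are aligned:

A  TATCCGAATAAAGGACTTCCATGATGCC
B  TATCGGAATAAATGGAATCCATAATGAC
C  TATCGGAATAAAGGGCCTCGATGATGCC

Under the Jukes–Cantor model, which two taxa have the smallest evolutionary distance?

A–B: 7/28 differ, p = 0.250, d = 0.304.
A–C: 4/28 differ, p = 0.143, d = 0.158.
B–C: 6/28 differ, p = 0.214, d = 0.252.
The smallest distance is between A and C.

A and C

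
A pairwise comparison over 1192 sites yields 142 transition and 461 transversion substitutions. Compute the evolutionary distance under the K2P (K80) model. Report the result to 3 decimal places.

0.862

P = 142/1192 ≈ 0.119128 and Q = 461/1192 ≈ 0.386745.
Under the Kimura two-parameter model, d = −½ ln(1 − 2P − Q) − ¼ ln(1 − 2Q).
1 − 2P − Q = 0.374999, giving −½ ln(0.374999) = 0.490416.
1 − 2Q = 0.22651, giving −¼ ln(0.22651) = 0.371242.
d = 0.490416 + 0.371242 = 0.861658.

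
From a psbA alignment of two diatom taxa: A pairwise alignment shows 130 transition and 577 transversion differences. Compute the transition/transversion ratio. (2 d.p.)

0.23

R = 130/577 = 0.225303… ≈ 0.23 (to 2 d.p.).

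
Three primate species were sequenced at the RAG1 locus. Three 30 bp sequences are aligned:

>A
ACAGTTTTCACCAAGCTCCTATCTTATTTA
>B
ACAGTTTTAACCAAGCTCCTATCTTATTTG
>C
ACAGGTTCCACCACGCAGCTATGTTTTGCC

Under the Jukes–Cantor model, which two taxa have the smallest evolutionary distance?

A and B

A–B: 2/30 differ, p = 0.067, d = 0.070.
A–C: 10/30 differ, p = 0.333, d = 0.441.
B–C: 11/30 differ, p = 0.367, d = 0.503.
The smallest distance is between A and B.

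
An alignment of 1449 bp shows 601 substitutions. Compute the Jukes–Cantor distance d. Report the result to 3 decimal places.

p = 601/1449 ≈ 0.414769.
d = −(3/4) ln(1 − 4p/3) = −0.75 ln(1 − 0.553025) = −0.75 ln(0.446975)
  = −0.75 × (-0.805253) = 0.603940 substitutions/site.

0.604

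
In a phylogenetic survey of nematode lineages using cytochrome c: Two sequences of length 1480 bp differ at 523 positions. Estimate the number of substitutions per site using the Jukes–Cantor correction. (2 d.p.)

p = 523/1480 ≈ 0.353378.
d = −(3/4) ln(1 − 4p/3) = −0.75 ln(1 − 0.471171) = −0.75 ln(0.528829)
  = −0.75 × (-0.637090) = 0.477818 substitutions/site.

0.48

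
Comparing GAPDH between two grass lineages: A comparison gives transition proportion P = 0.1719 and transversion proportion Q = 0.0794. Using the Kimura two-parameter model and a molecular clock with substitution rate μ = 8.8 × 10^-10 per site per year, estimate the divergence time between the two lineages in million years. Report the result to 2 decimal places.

180.89

Under the Kimura two-parameter model, d = −½ ln(1 − 2P − Q) − ¼ ln(1 − 2Q).
1 − 2P − Q = 0.5768, giving −½ ln(0.5768) = 0.275130.
1 − 2Q = 0.8412, giving −¼ ln(0.8412) = 0.043231.
d = 0.275130 + 0.043231 = 0.318361.
Under a molecular clock d = 2μt, so t = d/(2μ) = 0.318361 / (2 × 8.8 × 10^-10) = 180.89 million years.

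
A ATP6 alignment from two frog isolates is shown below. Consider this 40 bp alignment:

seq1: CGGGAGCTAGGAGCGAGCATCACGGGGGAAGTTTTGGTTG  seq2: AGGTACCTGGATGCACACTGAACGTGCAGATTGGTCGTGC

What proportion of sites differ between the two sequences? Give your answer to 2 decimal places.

0.55

The sequences differ at 22 of 40 positions.
p = 22/40 = 0.55.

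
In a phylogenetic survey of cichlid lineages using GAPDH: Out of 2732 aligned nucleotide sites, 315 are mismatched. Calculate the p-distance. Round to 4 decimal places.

0.1153

p = 315/2732 = 0.115300… ≈ 0.1153 (to 4 d.p.).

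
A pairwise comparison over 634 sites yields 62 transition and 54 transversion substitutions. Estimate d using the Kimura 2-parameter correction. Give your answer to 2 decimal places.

P = 62/634 ≈ 0.097792 and Q = 54/634 ≈ 0.085174.
Under the Kimura two-parameter model, d = −½ ln(1 − 2P − Q) − ¼ ln(1 − 2Q).
1 − 2P − Q = 0.719242, giving −½ ln(0.719242) = 0.164779.
1 − 2Q = 0.829652, giving −¼ ln(0.829652) = 0.046687.
d = 0.164779 + 0.046687 = 0.211466.

0.21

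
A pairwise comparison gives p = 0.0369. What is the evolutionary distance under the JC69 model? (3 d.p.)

d = −(3/4) ln(1 − 4p/3) = −0.75 ln(1 − 0.0492) = −0.75 ln(0.9508)
  = −0.75 × (-0.050452) = 0.037839 substitutions/site.

0.038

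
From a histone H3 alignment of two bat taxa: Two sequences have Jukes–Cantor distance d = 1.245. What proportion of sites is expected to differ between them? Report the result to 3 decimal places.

0.607

p = (3/4)(1 − e^(−4d/3)) = 0.75 × (1 − e^(-1.66)) = 0.75 × (1 − 0.190139) = 0.607396.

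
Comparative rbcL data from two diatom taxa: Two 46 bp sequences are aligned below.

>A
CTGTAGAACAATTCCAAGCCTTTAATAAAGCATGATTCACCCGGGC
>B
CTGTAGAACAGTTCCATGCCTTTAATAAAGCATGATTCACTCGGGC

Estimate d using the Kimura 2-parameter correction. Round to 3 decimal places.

Of 46 sites, 2 differences are transitions and 1 are transversions, so P = 2/46 ≈ 0.043478 and Q = 1/46 ≈ 0.021739.
Under the Kimura two-parameter model, d = −½ ln(1 − 2P − Q) − ¼ ln(1 − 2Q).
1 − 2P − Q = 0.891305, giving −½ ln(0.891305) = 0.057534.
1 − 2Q = 0.956522, giving −¼ ln(0.956522) = 0.011113.
d = 0.057534 + 0.011113 = 0.068647.

0.069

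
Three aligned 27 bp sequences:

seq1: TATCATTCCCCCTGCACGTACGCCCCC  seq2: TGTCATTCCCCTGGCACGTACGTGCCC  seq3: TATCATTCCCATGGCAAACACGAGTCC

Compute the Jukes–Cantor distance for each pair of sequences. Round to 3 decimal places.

seq1–seq2: 5/27 sites differ → p ≈ 0.185185, d = −0.75 ln(1 − 0.246913) = 0.212681 ≈ 0.213.
seq1–seq3: 9/27 sites differ → p ≈ 0.333333, d = −0.75 ln(1 − 0.444444) = 0.440839 ≈ 0.441.
seq2–seq3: 7/27 sites differ → p ≈ 0.259259, d = −0.75 ln(1 − 0.345679) = 0.318118 ≈ 0.318.

d(seq1,seq2) = 0.213, d(seq1,seq3) = 0.441, d(seq2,seq3) = 0.318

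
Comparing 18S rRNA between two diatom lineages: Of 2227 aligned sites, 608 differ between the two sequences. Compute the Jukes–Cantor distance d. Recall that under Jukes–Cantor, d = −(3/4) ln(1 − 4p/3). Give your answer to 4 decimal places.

0.3394

p = 608/2227 ≈ 0.273013.
d = −(3/4) ln(1 − 4p/3) = −0.75 ln(1 − 0.364017) = −0.75 ln(0.635983)
  = −0.75 × (-0.452583) = 0.339437 substitutions/site.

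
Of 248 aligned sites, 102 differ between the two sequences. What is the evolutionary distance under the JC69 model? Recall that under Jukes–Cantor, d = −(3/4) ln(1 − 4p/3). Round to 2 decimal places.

p = 102/248 ≈ 0.41129.
d = −(3/4) ln(1 − 4p/3) = −0.75 ln(1 − 0.548387) = −0.75 ln(0.451613)
  = −0.75 × (-0.794930) = 0.596198 substitutions/site.

0.60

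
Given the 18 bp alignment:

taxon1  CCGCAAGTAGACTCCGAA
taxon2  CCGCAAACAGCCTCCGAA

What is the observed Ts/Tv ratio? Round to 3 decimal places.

2.000

Transitions are A↔G and C↔T; transversions are all other mismatches.
Transitions: 2. Transversions: 1.
R = 2/1 = 2.000.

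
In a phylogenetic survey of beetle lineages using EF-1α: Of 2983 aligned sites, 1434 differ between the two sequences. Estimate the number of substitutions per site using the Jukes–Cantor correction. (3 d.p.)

p = 1434/2983 ≈ 0.480724.
d = −(3/4) ln(1 − 4p/3) = −0.75 ln(1 − 0.640965) = −0.75 ln(0.359035)
  = −0.75 × (-1.024335) = 0.768251 substitutions/site.

0.768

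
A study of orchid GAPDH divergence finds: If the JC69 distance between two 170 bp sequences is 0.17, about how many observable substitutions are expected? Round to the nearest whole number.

Invert JC69: p = (3/4)(1 − e^(−4d/3)) = 0.75 × (1 − e^(-0.226667)) = 0.75 × (1 − 0.797186) = 0.152111.
Expected differing sites = pL ≈ 0.152111 × 170 = 25.85887 ≈ 26.

26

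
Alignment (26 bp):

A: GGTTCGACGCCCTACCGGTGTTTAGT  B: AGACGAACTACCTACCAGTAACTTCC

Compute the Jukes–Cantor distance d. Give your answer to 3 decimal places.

0.949

The sequences differ at 14 of 26 sites, so p = 14/26 ≈ 0.538462.
d = −(3/4) ln(1 − 4p/3) = −0.75 ln(1 − 0.717949) = −0.75 ln(0.282051)
  = −0.75 × (-1.265667) = 0.949250 substitutions/site.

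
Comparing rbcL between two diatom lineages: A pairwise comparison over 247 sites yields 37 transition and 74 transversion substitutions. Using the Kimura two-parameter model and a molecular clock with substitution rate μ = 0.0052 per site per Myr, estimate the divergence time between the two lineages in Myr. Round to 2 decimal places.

65.93

P = 37/247 ≈ 0.149798 and Q = 74/247 ≈ 0.299595.
Under the Kimura two-parameter model, d = −½ ln(1 − 2P − Q) − ¼ ln(1 − 2Q).
1 − 2P − Q = 0.400809, giving −½ ln(0.400809) = 0.457135.
1 − 2Q = 0.40081, giving −¼ ln(0.40081) = 0.228567.
d = 0.457135 + 0.228567 = 0.685702.
Under a molecular clock d = 2μt, so t = d/(2μ) = 0.685702 / (2 × 0.0052) = 65.93 Myr.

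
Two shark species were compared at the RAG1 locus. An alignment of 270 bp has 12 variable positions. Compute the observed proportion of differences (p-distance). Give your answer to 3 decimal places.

p = 12/270 = 0.044444… ≈ 0.044 (to 3 d.p.).

0.044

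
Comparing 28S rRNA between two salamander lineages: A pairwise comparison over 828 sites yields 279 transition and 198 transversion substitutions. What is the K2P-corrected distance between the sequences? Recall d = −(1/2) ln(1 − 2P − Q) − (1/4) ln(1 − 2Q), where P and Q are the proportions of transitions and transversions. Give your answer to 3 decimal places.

P = 279/828 ≈ 0.336957 and Q = 198/828 ≈ 0.23913.
Under the Kimura two-parameter model, d = −½ ln(1 − 2P − Q) − ¼ ln(1 − 2Q).
1 − 2P − Q = 0.086956, giving −½ ln(0.086956) = 1.221177.
1 − 2Q = 0.52174, giving −¼ ln(0.52174) = 0.162646.
d = 1.221177 + 0.162646 = 1.383823.

1.384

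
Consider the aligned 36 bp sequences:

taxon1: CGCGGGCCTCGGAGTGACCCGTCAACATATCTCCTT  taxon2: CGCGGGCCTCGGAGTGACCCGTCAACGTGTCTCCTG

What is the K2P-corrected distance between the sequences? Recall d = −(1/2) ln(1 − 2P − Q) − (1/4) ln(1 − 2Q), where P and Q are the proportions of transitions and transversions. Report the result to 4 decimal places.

Of 36 sites, 2 differences are transitions and 1 are transversions, so P = 2/36 ≈ 0.055556 and Q = 1/36 ≈ 0.027778.
Under the Kimura two-parameter model, d = −½ ln(1 − 2P − Q) − ¼ ln(1 − 2Q).
1 − 2P − Q = 0.86111, giving −½ ln(0.86111) = 0.074767.
1 − 2Q = 0.944444, giving −¼ ln(0.944444) = 0.014290.
d = 0.074767 + 0.014290 = 0.089057.

0.0891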